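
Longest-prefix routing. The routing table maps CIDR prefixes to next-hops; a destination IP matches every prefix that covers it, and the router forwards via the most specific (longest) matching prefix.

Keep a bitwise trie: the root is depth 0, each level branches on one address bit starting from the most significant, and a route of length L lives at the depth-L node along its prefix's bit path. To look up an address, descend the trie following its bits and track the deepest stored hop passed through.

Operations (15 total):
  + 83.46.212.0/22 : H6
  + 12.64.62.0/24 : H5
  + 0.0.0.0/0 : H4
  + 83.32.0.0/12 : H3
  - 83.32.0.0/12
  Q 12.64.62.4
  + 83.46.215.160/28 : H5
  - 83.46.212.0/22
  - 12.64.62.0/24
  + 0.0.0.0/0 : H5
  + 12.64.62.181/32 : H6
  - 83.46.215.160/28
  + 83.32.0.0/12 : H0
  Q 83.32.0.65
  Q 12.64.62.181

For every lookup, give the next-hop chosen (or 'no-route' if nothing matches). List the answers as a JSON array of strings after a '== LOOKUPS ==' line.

Apply in order:
  add 83.46.212.0/22 -> H6 at depth 22
  add 12.64.62.0/24 -> H5 at depth 24
  add 0.0.0.0/0 -> H4 at depth 0
  add 83.32.0.0/12 -> H3 at depth 12
  del 83.32.0.0/12 (clear depth 12)
  lookup 12.64.62.4: bits 000011000100000000111110 walk d0:H4→d1:-→d2:-→d3:-→d4:-→d5:-→d6:-→d7:-→d8:-→d9:-→d10:-→d11:-→d12:-→d13:-→d14:-→d15:-→d16:-→d17:-→d18:-→d19:-→d20:-→d21:-→d22:-→d23:-→d24:H5 -> H5
  add 83.46.215.160/28 -> H5 at depth 28
  del 83.46.212.0/22 (clear depth 22)
  del 12.64.62.0/24 (clear depth 24)
  add 0.0.0.0/0 -> H5 at depth 0
  add 12.64.62.181/32 -> H6 at depth 32
  del 83.46.215.160/28 (clear depth 28)
  add 83.32.0.0/12 -> H0 at depth 12
  lookup 83.32.0.65: bits 010100110010 walk d0:H5→d1:-→d2:-→d3:-→d4:-→d5:-→d6:-→d7:-→d8:-→d9:-→d10:-→d11:-→d12:H0 -> H0
  lookup 12.64.62.181: bits 00001100010000000011111010110101 walk d0:H5→d1:-→d2:-→d3:-→d4:-→d5:-→d6:-→d7:-→d8:-→d9:-→d10:-→d11:-→d12:-→d13:-→d14:-→d15:-→d16:-→d17:-→d18:-→d19:-→d20:-→d21:-→d22:-→d23:-→d24:-→d25:-→d26:-→d27:-→d28:-→d29:-→d30:-→d31:-→d32:H6 -> H6

== LOOKUPS ==
["H5","H0","H6"]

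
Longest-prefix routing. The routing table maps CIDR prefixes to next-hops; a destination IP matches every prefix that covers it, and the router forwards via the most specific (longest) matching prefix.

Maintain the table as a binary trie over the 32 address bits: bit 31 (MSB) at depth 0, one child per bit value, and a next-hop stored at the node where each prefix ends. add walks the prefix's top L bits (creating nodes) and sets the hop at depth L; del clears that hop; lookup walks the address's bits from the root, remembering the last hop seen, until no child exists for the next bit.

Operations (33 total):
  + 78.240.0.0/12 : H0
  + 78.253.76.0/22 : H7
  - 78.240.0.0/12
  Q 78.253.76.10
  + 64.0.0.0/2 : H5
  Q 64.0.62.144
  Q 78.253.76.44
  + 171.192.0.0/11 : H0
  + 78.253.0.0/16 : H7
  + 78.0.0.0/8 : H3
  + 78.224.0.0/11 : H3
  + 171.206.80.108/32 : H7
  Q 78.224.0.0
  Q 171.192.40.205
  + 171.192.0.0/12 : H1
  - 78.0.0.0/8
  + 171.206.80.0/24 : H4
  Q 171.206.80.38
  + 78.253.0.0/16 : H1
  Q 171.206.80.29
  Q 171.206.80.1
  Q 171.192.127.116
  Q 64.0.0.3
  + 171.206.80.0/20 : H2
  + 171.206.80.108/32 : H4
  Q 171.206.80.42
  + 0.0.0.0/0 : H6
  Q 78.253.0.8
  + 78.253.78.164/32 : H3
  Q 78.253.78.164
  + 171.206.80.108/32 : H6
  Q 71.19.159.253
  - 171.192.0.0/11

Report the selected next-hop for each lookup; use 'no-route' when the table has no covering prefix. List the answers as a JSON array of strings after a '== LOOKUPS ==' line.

Trace:
  + 78.240.0.0/12 (H0) depth=12
  + 78.253.76.0/22 (H7) depth=22
  - 78.240.0.0/12 clear@12
  ? 78.253.76.10  path d0:-→d1:-→d2:-→d3:-→d4:-→d5:-→d6:-→d7:-→d8:-→d9:-→d10:-→d11:-→d12:-→d13:-→d14:-→d15:-→d16:-→d17:-→d18:-→d19:-→d20:-→d21:-→d22:H7  best=H7
  + 64.0.0.0/2 (H5) depth=2
  ? 64.0.62.144  path d0:-→d1:-→d2:H5→d3:-→d4:-  best=H5
  ? 78.253.76.44  path d0:-→d1:-→d2:H5→d3:-→d4:-→d5:-→d6:-→d7:-→d8:-→d9:-→d10:-→d11:-→d12:-→d13:-→d14:-→d15:-→d16:-→d17:-→d18:-→d19:-→d20:-→d21:-→d22:H7  best=H7
  + 171.192.0.0/11 (H0) depth=11
  + 78.253.0.0/16 (H7) depth=16
  + 78.0.0.0/8 (H3) depth=8
  + 78.224.0.0/11 (H3) depth=11
  + 171.206.80.108/32 (H7) depth=32
  ? 78.224.0.0  path d0:-→d1:-→d2:H5→d3:-→d4:-→d5:-→d6:-→d7:-→d8:H3→d9:-→d10:-→d11:H3  best=H3
  ? 171.192.40.205  path d0:-→d1:-→d2:-→d3:-→d4:-→d5:-→d6:-→d7:-→d8:-→d9:-→d10:-→d11:H0→d12:-  best=H0
  + 171.192.0.0/12 (H1) depth=12
  - 78.0.0.0/8 clear@8
  + 171.206.80.0/24 (H4) depth=24
  ? 171.206.80.38  path d0:-→d1:-→d2:-→d3:-→d4:-→d5:-→d6:-→d7:-→d8:-→d9:-→d10:-→d11:H0→d12:H1→d13:-→d14:-→d15:-→d16:-→d17:-→d18:-→d19:-→d20:-→d21:-→d22:-→d23:-→d24:H4→d25:-  best=H4
  + 78.253.0.0/16 (H1) depth=16
  ? 171.206.80.29  path d0:-→d1:-→d2:-→d3:-→d4:-→d5:-→d6:-→d7:-→d8:-→d9:-→d10:-→d11:H0→d12:H1→d13:-→d14:-→d15:-→d16:-→d17:-→d18:-→d19:-→d20:-→d21:-→d22:-→d23:-→d24:H4→d25:-  best=H4
  ? 171.206.80.1  path d0:-→d1:-→d2:-→d3:-→d4:-→d5:-→d6:-→d7:-→d8:-→d9:-→d10:-→d11:H0→d12:H1→d13:-→d14:-→d15:-→d16:-→d17:-→d18:-→d19:-→d20:-→d21:-→d22:-→d23:-→d24:H4→d25:-  best=H4
  ? 171.192.127.116  path d0:-→d1:-→d2:-→d3:-→d4:-→d5:-→d6:-→d7:-→d8:-→d9:-→d10:-→d11:H0→d12:H1  best=H1
  ? 64.0.0.3  path d0:-→d1:-→d2:H5→d3:-→d4:-  best=H5
  + 171.206.80.0/20 (H2) depth=20
  + 171.206.80.108/32 (H4) depth=32
  ? 171.206.80.42  path d0:-→d1:-→d2:-→d3:-→d4:-→d5:-→d6:-→d7:-→d8:-→d9:-→d10:-→d11:H0→d12:H1→d13:-→d14:-→d15:-→d16:-→d17:-→d18:-→d19:-→d20:H2→d21:-→d22:-→d23:-→d24:H4→d25:-  best=H4
  + 0.0.0.0/0 (H6) depth=0
  ? 78.253.0.8  path d0:H6→d1:-→d2:H5→d3:-→d4:-→d5:-→d6:-→d7:-→d8:-→d9:-→d10:-→d11:H3→d12:-→d13:-→d14:-→d15:-→d16:H1→d17:-  best=H1
  + 78.253.78.164/32 (H3) depth=32
  ? 78.253.78.164  path d0:H6→d1:-→d2:H5→d3:-→d4:-→d5:-→d6:-→d7:-→d8:-→d9:-→d10:-→d11:H3→d12:-→d13:-→d14:-→d15:-→d16:H1→d17:-→d18:-→d19:-→d20:-→d21:-→d22:H7→d23:-→d24:-→d25:-→d26:-→d27:-→d28:-→d29:-→d30:-→d31:-→d32:H3  best=H3
  + 171.206.80.108/32 (H6) depth=32
  ? 71.19.159.253  path d0:H6→d1:-→d2:H5→d3:-→d4:-  best=H5
  - 171.192.0.0/11 clear@11

== LOOKUPS ==
["H7","H5","H7","H3","H0","H4","H4","H4","H1","H5","H4","H1","H3","H5"]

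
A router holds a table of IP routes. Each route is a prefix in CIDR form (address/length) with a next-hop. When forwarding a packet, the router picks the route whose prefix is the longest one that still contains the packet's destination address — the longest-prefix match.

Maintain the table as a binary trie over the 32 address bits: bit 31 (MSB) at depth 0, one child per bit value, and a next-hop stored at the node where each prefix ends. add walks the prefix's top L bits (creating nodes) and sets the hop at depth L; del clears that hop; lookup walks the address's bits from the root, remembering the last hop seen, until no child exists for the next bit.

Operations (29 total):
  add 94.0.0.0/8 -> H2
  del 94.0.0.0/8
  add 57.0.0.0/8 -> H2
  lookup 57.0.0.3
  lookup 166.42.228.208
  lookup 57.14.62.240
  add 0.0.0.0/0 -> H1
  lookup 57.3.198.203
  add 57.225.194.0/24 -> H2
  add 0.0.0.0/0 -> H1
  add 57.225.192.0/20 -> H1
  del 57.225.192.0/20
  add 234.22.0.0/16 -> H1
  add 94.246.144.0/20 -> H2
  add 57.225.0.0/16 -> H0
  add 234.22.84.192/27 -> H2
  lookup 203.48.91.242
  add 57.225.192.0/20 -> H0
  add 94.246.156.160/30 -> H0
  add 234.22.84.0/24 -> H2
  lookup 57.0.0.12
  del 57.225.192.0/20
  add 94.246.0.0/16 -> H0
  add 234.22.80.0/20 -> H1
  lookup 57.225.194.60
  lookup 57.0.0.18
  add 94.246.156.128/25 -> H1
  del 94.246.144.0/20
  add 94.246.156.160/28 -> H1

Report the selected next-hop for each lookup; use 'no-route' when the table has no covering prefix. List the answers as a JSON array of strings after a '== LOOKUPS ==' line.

Trace:
  + 94.0.0.0/8 (H2) depth=8
  del 94.0.0.0/8 (clear depth 8)
  + 57.0.0.0/8 (H2) depth=8
  Q 57.0.0.3: descend 00111001 ; hops seen [H2] ; pick H2
  Q 166.42.228.208: descend ε ; hops seen [∅] ; pick no-route
  Q 57.14.62.240: descend 00111001 ; hops seen [H2] ; pick H2
  + 0.0.0.0/0 (H1) depth=0
  Q 57.3.198.203: descend 00111001 ; hops seen [H1,H2] ; pick H2
  + 57.225.194.0/24 (H2) depth=24
  + 0.0.0.0/0 (H1) depth=0
  + 57.225.192.0/20 (H1) depth=20
  del 57.225.192.0/20 (clear depth 20)
  + 234.22.0.0/16 (H1) depth=16
  + 94.246.144.0/20 (H2) depth=20
  + 57.225.0.0/16 (H0) depth=16
  + 234.22.84.192/27 (H2) depth=27
  Q 203.48.91.242: descend 11 ; hops seen [H1] ; pick H1
  + 57.225.192.0/20 (H0) depth=20
  + 94.246.156.160/30 (H0) depth=30
  + 234.22.84.0/24 (H2) depth=24
  Q 57.0.0.12: descend 00111001 ; hops seen [H1,H2] ; pick H2
  del 57.225.192.0/20 (clear depth 20)
  + 94.246.0.0/16 (H0) depth=16
  + 234.22.80.0/20 (H1) depth=20
  Q 57.225.194.60: descend 001110011110000111000010 ; hops seen [H1,H2,H0,H2] ; pick H2
  Q 57.0.0.18: descend 00111001 ; hops seen [H1,H2] ; pick H2
  + 94.246.156.128/25 (H1) depth=25
  del 94.246.144.0/20 (clear depth 20)
  + 94.246.156.160/28 (H1) depth=28

== LOOKUPS ==
["H2","no-route","H2","H2","H1","H2","H2","H2"]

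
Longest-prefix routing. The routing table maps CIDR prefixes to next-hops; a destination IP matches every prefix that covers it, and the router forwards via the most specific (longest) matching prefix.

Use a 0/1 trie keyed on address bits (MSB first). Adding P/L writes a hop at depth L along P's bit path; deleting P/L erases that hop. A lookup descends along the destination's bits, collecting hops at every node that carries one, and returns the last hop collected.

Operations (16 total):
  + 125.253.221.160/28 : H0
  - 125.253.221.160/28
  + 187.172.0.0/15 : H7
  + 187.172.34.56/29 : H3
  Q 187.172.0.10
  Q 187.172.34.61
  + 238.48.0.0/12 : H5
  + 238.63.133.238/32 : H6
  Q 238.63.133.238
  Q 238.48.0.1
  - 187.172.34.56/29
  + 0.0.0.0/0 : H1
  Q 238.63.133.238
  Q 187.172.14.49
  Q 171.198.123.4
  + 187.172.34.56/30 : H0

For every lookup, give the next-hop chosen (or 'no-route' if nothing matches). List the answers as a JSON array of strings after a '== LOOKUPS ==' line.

Process each operation:
  + 125.253.221.160/28 (H0) depth=28
  - 125.253.221.160/28 clear@28
  + 187.172.0.0/15 (H7) depth=15
  + 187.172.34.56/29 (H3) depth=29
  ? 187.172.0.10  path d0:-→d1:-→d2:-→d3:-→d4:-→d5:-→d6:-→d7:-→d8:-→d9:-→d10:-→d11:-→d12:-→d13:-→d14:-→d15:H7→d16:-→d17:-→d18:-  best=H7
  ? 187.172.34.61  path d0:-→d1:-→d2:-→d3:-→d4:-→d5:-→d6:-→d7:-→d8:-→d9:-→d10:-→d11:-→d12:-→d13:-→d14:-→d15:H7→d16:-→d17:-→d18:-→d19:-→d20:-→d21:-→d22:-→d23:-→d24:-→d25:-→d26:-→d27:-→d28:-→d29:H3  best=H3
  + 238.48.0.0/12 (H5) depth=12
  + 238.63.133.238/32 (H6) depth=32
  ? 238.63.133.238  path d0:-→d1:-→d2:-→d3:-→d4:-→d5:-→d6:-→d7:-→d8:-→d9:-→d10:-→d11:-→d12:H5→d13:-→d14:-→d15:-→d16:-→d17:-→d18:-→d19:-→d20:-→d21:-→d22:-→d23:-→d24:-→d25:-→d26:-→d27:-→d28:-→d29:-→d30:-→d31:-→d32:H6  best=H6
  ? 238.48.0.1  path d0:-→d1:-→d2:-→d3:-→d4:-→d5:-→d6:-→d7:-→d8:-→d9:-→d10:-→d11:-→d12:H5  best=H5
  - 187.172.34.56/29 clear@29
  + 0.0.0.0/0 (H1) depth=0
  ? 238.63.133.238  path d0:H1→d1:-→d2:-→d3:-→d4:-→d5:-→d6:-→d7:-→d8:-→d9:-→d10:-→d11:-→d12:H5→d13:-→d14:-→d15:-→d16:-→d17:-→d18:-→d19:-→d20:-→d21:-→d22:-→d23:-→d24:-→d25:-→d26:-→d27:-→d28:-→d29:-→d30:-→d31:-→d32:H6  best=H6
  ? 187.172.14.49  path d0:H1→d1:-→d2:-→d3:-→d4:-→d5:-→d6:-→d7:-→d8:-→d9:-→d10:-→d11:-→d12:-→d13:-→d14:-→d15:H7→d16:-→d17:-→d18:-  best=H7
  ? 171.198.123.4  path d0:H1→d1:-→d2:-→d3:-  best=H1
  + 187.172.34.56/30 (H0) depth=30

== LOOKUPS ==
["H7","H3","H6","H5","H6","H7","H1"]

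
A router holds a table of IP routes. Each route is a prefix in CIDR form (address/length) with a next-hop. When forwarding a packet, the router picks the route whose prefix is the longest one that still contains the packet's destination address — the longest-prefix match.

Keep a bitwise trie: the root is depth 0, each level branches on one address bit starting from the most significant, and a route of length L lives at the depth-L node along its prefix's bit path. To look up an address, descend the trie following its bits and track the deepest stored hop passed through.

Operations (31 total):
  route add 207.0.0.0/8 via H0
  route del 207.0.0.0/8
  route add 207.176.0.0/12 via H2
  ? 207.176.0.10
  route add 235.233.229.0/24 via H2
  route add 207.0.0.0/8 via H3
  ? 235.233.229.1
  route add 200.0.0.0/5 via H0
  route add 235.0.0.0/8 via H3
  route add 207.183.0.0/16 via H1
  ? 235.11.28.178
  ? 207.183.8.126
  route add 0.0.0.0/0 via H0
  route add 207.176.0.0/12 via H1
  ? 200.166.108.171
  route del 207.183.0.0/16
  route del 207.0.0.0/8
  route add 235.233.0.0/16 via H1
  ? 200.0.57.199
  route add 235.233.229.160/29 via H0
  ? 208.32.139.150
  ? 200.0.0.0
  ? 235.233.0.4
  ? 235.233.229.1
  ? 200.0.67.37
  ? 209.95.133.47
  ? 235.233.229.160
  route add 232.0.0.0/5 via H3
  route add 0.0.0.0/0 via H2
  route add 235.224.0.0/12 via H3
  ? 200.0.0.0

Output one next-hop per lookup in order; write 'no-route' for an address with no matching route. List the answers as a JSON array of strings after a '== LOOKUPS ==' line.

Apply in order:
  + 207.0.0.0/8 (H0) depth=8
  del 207.0.0.0/8 (clear depth 8)
  + 207.176.0.0/12 (H2) depth=12
  lookup 207.176.0.10: bits 110011111011 walk d0:-→d1:-→d2:-→d3:-→d4:-→d5:-→d6:-→d7:-→d8:-→d9:-→d10:-→d11:-→d12:H2 -> H2
  + 235.233.229.0/24 (H2) depth=24
  + 207.0.0.0/8 (H3) depth=8
  lookup 235.233.229.1: bits 111010111110100111100101 walk d0:-→d1:-→d2:-→d3:-→d4:-→d5:-→d6:-→d7:-→d8:-→d9:-→d10:-→d11:-→d12:-→d13:-→d14:-→d15:-→d16:-→d17:-→d18:-→d19:-→d20:-→d21:-→d22:-→d23:-→d24:H2 -> H2
  + 200.0.0.0/5 (H0) depth=5
  + 235.0.0.0/8 (H3) depth=8
  + 207.183.0.0/16 (H1) depth=16
  lookup 235.11.28.178: bits 11101011 walk d0:-→d1:-→d2:-→d3:-→d4:-→d5:-→d6:-→d7:-→d8:H3 -> H3
  lookup 207.183.8.126: bits 1100111110110111 walk d0:-→d1:-→d2:-→d3:-→d4:-→d5:H0→d6:-→d7:-→d8:H3→d9:-→d10:-→d11:-→d12:H2→d13:-→d14:-→d15:-→d16:H1 -> H1
  + 0.0.0.0/0 (H0) depth=0
  + 207.176.0.0/12 (H1) depth=12
  lookup 200.166.108.171: bits 11001 walk d0:H0→d1:-→d2:-→d3:-→d4:-→d5:H0 -> H0
  del 207.183.0.0/16 (clear depth 16)
  del 207.0.0.0/8 (clear depth 8)
  + 235.233.0.0/16 (H1) depth=16
  lookup 200.0.57.199: bits 11001 walk d0:H0→d1:-→d2:-→d3:-→d4:-→d5:H0 -> H0
  + 235.233.229.160/29 (H0) depth=29
  lookup 208.32.139.150: bits 110 walk d0:H0→d1:-→d2:-→d3:- -> H0
  lookup 200.0.0.0: bits 11001 walk d0:H0→d1:-→d2:-→d3:-→d4:-→d5:H0 -> H0
  lookup 235.233.0.4: bits 1110101111101001 walk d0:H0→d1:-→d2:-→d3:-→d4:-→d5:-→d6:-→d7:-→d8:H3→d9:-→d10:-→d11:-→d12:-→d13:-→d14:-→d15:-→d16:H1 -> H1
  lookup 235.233.229.1: bits 111010111110100111100101 walk d0:H0→d1:-→d2:-→d3:-→d4:-→d5:-→d6:-→d7:-→d8:H3→d9:-→d10:-→d11:-→d12:-→d13:-→d14:-→d15:-→d16:H1→d17:-→d18:-→d19:-→d20:-→d21:-→d22:-→d23:-→d24:H2 -> H2
  lookup 200.0.67.37: bits 11001 walk d0:H0→d1:-→d2:-→d3:-→d4:-→d5:H0 -> H0
  lookup 209.95.133.47: bits 110 walk d0:H0→d1:-→d2:-→d3:- -> H0
  lookup 235.233.229.160: bits 11101011111010011110010110100 walk d0:H0→d1:-→d2:-→d3:-→d4:-→d5:-→d6:-→d7:-→d8:H3→d9:-→d10:-→d11:-→d12:-→d13:-→d14:-→d15:-→d16:H1→d17:-→d18:-→d19:-→d20:-→d21:-→d22:-→d23:-→d24:H2→d25:-→d26:-→d27:-→d28:-→d29:H0 -> H0
  + 232.0.0.0/5 (H3) depth=5
  + 0.0.0.0/0 (H2) depth=0
  + 235.224.0.0/12 (H3) depth=12
  lookup 200.0.0.0: bits 11001 walk d0:H2→d1:-→d2:-→d3:-→d4:-→d5:H0 -> H0

== LOOKUPS ==
["H2","H2","H3","H1","H0","H0","H0","H0","H1","H2","H0","H0","H0","H0"]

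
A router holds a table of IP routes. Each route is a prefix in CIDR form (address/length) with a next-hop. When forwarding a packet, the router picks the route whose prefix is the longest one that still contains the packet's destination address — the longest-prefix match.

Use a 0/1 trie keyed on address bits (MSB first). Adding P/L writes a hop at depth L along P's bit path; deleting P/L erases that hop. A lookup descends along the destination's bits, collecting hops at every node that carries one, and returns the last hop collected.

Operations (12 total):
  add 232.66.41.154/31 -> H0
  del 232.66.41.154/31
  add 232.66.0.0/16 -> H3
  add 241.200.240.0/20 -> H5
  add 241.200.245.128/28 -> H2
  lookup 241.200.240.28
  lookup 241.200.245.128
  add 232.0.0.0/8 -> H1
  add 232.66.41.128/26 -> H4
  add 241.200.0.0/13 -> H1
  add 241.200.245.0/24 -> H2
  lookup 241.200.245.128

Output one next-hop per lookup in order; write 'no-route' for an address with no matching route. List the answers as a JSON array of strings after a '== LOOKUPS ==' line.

Process each operation:
  + 232.66.41.154/31 (H0) depth=31
  - 232.66.41.154/31 clear@31
  + 232.66.0.0/16 (H3) depth=16
  + 241.200.240.0/20 (H5) depth=20
  + 241.200.245.128/28 (H2) depth=28
  lookup 241.200.240.28: bits 111100011100100011110 walk d0:-→d1:-→d2:-→d3:-→d4:-→d5:-→d6:-→d7:-→d8:-→d9:-→d10:-→d11:-→d12:-→d13:-→d14:-→d15:-→d16:-→d17:-→d18:-→d19:-→d20:H5→d21:- -> H5
  lookup 241.200.245.128: bits 1111000111001000111101011000 walk d0:-→d1:-→d2:-→d3:-→d4:-→d5:-→d6:-→d7:-→d8:-→d9:-→d10:-→d11:-→d12:-→d13:-→d14:-→d15:-→d16:-→d17:-→d18:-→d19:-→d20:H5→d21:-→d22:-→d23:-→d24:-→d25:-→d26:-→d27:-→d28:H2 -> H2
  + 232.0.0.0/8 (H1) depth=8
  + 232.66.41.128/26 (H4) depth=26
  + 241.200.0.0/13 (H1) depth=13
  + 241.200.245.0/24 (H2) depth=24
  lookup 241.200.245.128: bits 1111000111001000111101011000 walk d0:-→d1:-→d2:-→d3:-→d4:-→d5:-→d6:-→d7:-→d8:-→d9:-→d10:-→d11:-→d12:-→d13:H1→d14:-→d15:-→d16:-→d17:-→d18:-→d19:-→d20:H5→d21:-→d22:-→d23:-→d24:H2→d25:-→d26:-→d27:-→d28:H2 -> H2

== LOOKUPS ==
["H5","H2","H2"]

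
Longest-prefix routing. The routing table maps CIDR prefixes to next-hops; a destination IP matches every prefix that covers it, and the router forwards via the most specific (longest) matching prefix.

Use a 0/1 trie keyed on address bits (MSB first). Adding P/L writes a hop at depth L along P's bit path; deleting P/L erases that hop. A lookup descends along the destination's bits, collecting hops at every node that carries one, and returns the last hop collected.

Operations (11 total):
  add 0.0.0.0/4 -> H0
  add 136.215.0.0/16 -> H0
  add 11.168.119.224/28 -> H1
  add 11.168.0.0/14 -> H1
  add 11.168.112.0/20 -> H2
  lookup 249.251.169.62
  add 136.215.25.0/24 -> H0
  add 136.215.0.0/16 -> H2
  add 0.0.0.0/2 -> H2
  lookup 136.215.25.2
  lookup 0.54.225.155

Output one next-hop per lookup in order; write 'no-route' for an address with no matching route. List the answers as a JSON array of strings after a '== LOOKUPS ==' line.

Process each operation:
  add 0.0.0.0/4 -> H0 at depth 4
  add 136.215.0.0/16 -> H0 at depth 16
  add 11.168.119.224/28 -> H1 at depth 28
  add 11.168.0.0/14 -> H1 at depth 14
  add 11.168.112.0/20 -> H2 at depth 20
  ? 249.251.169.62  path d0:-→d1:-  best=no-route
  add 136.215.25.0/24 -> H0 at depth 24
  add 136.215.0.0/16 -> H2 at depth 16
  add 0.0.0.0/2 -> H2 at depth 2
  ? 136.215.25.2  path d0:-→d1:-→d2:-→d3:-→d4:-→d5:-→d6:-→d7:-→d8:-→d9:-→d10:-→d11:-→d12:-→d13:-→d14:-→d15:-→d16:H2→d17:-→d18:-→d19:-→d20:-→d21:-→d22:-→d23:-→d24:H0  best=H0
  ? 0.54.225.155  path d0:-→d1:-→d2:H2→d3:-→d4:H0  best=H0

== LOOKUPS ==
["no-route","H0","H0"]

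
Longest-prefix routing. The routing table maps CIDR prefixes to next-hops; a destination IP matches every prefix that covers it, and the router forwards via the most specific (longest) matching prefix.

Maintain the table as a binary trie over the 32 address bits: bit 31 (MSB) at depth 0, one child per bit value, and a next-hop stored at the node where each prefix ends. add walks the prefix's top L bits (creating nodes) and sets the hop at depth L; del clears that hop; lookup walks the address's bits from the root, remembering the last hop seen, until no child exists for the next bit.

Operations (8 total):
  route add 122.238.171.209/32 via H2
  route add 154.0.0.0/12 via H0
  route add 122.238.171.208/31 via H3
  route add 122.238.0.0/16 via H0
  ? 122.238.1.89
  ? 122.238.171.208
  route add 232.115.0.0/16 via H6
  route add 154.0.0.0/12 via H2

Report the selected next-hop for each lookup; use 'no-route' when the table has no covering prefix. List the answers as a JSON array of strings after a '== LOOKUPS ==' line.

Process each operation:
  + 122.238.171.209/32 (H2) depth=32
  + 154.0.0.0/12 (H0) depth=12
  + 122.238.171.208/31 (H3) depth=31
  + 122.238.0.0/16 (H0) depth=16
  lookup 122.238.1.89: bits 0111101011101110 walk d0:-→d1:-→d2:-→d3:-→d4:-→d5:-→d6:-→d7:-→d8:-→d9:-→d10:-→d11:-→d12:-→d13:-→d14:-→d15:-→d16:H0 -> H0
  lookup 122.238.171.208: bits 0111101011101110101010111101000 walk d0:-→d1:-→d2:-→d3:-→d4:-→d5:-→d6:-→d7:-→d8:-→d9:-→d10:-→d11:-→d12:-→d13:-→d14:-→d15:-→d16:H0→d17:-→d18:-→d19:-→d20:-→d21:-→d22:-→d23:-→d24:-→d25:-→d26:-→d27:-→d28:-→d29:-→d30:-→d31:H3 -> H3
  + 232.115.0.0/16 (H6) depth=16
  + 154.0.0.0/12 (H2) depth=12

== LOOKUPS ==
["H0","H3"]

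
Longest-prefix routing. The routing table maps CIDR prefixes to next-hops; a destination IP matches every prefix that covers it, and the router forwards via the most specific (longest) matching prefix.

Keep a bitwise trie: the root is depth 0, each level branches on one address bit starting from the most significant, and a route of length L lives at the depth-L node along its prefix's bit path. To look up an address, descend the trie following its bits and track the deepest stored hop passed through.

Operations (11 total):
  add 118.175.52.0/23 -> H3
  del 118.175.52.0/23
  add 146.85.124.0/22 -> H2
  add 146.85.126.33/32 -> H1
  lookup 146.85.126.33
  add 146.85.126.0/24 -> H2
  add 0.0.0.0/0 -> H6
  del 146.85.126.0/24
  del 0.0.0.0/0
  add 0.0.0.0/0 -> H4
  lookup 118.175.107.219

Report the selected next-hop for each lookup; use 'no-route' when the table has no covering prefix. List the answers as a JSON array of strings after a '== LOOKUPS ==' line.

Process each operation:
  + 118.175.52.0/23 (H3) depth=23
  - 118.175.52.0/23 clear@23
  + 146.85.124.0/22 (H2) depth=22
  + 146.85.126.33/32 (H1) depth=32
  lookup 146.85.126.33: bits 10010010010101010111111000100001 walk d0:-→d1:-→d2:-→d3:-→d4:-→d5:-→d6:-→d7:-→d8:-→d9:-→d10:-→d11:-→d12:-→d13:-→d14:-→d15:-→d16:-→d17:-→d18:-→d19:-→d20:-→d21:-→d22:H2→d23:-→d24:-→d25:-→d26:-→d27:-→d28:-→d29:-→d30:-→d31:-→d32:H1 -> H1
  + 146.85.126.0/24 (H2) depth=24
  + 0.0.0.0/0 (H6) depth=0
  - 146.85.126.0/24 clear@24
  - 0.0.0.0/0 clear@0
  + 0.0.0.0/0 (H4) depth=0
  lookup 118.175.107.219: bits 01110110101011110 walk d0:H4→d1:-→d2:-→d3:-→d4:-→d5:-→d6:-→d7:-→d8:-→d9:-→d10:-→d11:-→d12:-→d13:-→d14:-→d15:-→d16:-→d17:- -> H4

== LOOKUPS ==
["H1","H4"]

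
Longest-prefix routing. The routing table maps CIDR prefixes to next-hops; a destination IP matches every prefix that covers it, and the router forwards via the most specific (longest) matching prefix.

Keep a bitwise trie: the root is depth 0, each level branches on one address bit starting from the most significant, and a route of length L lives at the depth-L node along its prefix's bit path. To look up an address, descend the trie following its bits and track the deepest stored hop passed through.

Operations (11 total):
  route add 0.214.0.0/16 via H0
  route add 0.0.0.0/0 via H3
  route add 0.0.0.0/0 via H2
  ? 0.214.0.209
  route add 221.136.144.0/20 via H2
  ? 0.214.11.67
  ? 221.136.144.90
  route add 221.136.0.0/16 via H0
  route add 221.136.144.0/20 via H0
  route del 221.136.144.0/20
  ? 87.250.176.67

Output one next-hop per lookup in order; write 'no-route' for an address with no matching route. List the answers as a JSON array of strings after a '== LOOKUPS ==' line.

Apply in order:
  add 0.214.0.0/16 -> H0 at depth 16
  add 0.0.0.0/0 -> H3 at depth 0
  add 0.0.0.0/0 -> H2 at depth 0
  Q 0.214.0.209: descend 0000000011010110 ; hops seen [H2,H0] ; pick H0
  add 221.136.144.0/20 -> H2 at depth 20
  Q 0.214.11.67: descend 0000000011010110 ; hops seen [H2,H0] ; pick H0
  Q 221.136.144.90: descend 11011101100010001001 ; hops seen [H2,H2] ; pick H2
  add 221.136.0.0/16 -> H0 at depth 16
  add 221.136.144.0/20 -> H0 at depth 20
  - 221.136.144.0/20 clear@20
  Q 87.250.176.67: descend 0 ; hops seen [H2] ; pick H2

== LOOKUPS ==
["H0","H0","H2","H2"]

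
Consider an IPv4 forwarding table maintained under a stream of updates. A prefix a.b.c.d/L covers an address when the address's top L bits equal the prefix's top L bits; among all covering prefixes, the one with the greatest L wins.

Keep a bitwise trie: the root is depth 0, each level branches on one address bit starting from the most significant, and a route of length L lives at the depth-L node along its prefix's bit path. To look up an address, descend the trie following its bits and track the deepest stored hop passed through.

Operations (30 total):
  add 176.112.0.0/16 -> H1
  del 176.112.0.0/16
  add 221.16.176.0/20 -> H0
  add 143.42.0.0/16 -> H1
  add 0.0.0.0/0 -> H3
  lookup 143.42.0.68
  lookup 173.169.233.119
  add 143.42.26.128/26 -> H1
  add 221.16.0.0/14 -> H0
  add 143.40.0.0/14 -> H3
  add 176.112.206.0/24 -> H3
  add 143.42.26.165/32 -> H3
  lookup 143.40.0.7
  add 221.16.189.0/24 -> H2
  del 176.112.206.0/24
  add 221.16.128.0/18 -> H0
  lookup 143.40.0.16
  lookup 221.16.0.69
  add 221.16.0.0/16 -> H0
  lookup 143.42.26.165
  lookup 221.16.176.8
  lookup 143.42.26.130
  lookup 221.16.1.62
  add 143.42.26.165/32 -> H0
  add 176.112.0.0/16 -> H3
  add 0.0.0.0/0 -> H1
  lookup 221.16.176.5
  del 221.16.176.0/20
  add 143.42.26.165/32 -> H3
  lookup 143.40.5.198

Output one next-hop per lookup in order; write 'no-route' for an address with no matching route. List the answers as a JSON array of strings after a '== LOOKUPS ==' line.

Trace:
  + 176.112.0.0/16 (H1) depth=16
  del 176.112.0.0/16 (clear depth 16)
  + 221.16.176.0/20 (H0) depth=20
  + 143.42.0.0/16 (H1) depth=16
  + 0.0.0.0/0 (H3) depth=0
  ? 143.42.0.68  path d0:H3→d1:-→d2:-→d3:-→d4:-→d5:-→d6:-→d7:-→d8:-→d9:-→d10:-→d11:-→d12:-→d13:-→d14:-→d15:-→d16:H1  best=H1
  ? 173.169.233.119  path d0:H3→d1:-→d2:-→d3:-  best=H3
  + 143.42.26.128/26 (H1) depth=26
  + 221.16.0.0/14 (H0) depth=14
  + 143.40.0.0/14 (H3) depth=14
  + 176.112.206.0/24 (H3) depth=24
  + 143.42.26.165/32 (H3) depth=32
  ? 143.40.0.7  path d0:H3→d1:-→d2:-→d3:-→d4:-→d5:-→d6:-→d7:-→d8:-→d9:-→d10:-→d11:-→d12:-→d13:-→d14:H3  best=H3
  + 221.16.189.0/24 (H2) depth=24
  del 176.112.206.0/24 (clear depth 24)
  + 221.16.128.0/18 (H0) depth=18
  ? 143.40.0.16  path d0:H3→d1:-→d2:-→d3:-→d4:-→d5:-→d6:-→d7:-→d8:-→d9:-→d10:-→d11:-→d12:-→d13:-→d14:H3  best=H3
  ? 221.16.0.69  path d0:H3→d1:-→d2:-→d3:-→d4:-→d5:-→d6:-→d7:-→d8:-→d9:-→d10:-→d11:-→d12:-→d13:-→d14:H0→d15:-→d16:-  best=H0
  + 221.16.0.0/16 (H0) depth=16
  ? 143.42.26.165  path d0:H3→d1:-→d2:-→d3:-→d4:-→d5:-→d6:-→d7:-→d8:-→d9:-→d10:-→d11:-→d12:-→d13:-→d14:H3→d15:-→d16:H1→d17:-→d18:-→d19:-→d20:-→d21:-→d22:-→d23:-→d24:-→d25:-→d26:H1→d27:-→d28:-→d29:-→d30:-→d31:-→d32:H3  best=H3
  ? 221.16.176.8  path d0:H3→d1:-→d2:-→d3:-→d4:-→d5:-→d6:-→d7:-→d8:-→d9:-→d10:-→d11:-→d12:-→d13:-→d14:H0→d15:-→d16:H0→d17:-→d18:H0→d19:-→d20:H0  best=H0
  ? 143.42.26.130  path d0:H3→d1:-→d2:-→d3:-→d4:-→d5:-→d6:-→d7:-→d8:-→d9:-→d10:-→d11:-→d12:-→d13:-→d14:H3→d15:-→d16:H1→d17:-→d18:-→d19:-→d20:-→d21:-→d22:-→d23:-→d24:-→d25:-→d26:H1  best=H1
  ? 221.16.1.62  path d0:H3→d1:-→d2:-→d3:-→d4:-→d5:-→d6:-→d7:-→d8:-→d9:-→d10:-→d11:-→d12:-→d13:-→d14:H0→d15:-→d16:H0  best=H0
  + 143.42.26.165/32 (H0) depth=32
  + 176.112.0.0/16 (H3) depth=16
  + 0.0.0.0/0 (H1) depth=0
  ? 221.16.176.5  path d0:H1→d1:-→d2:-→d3:-→d4:-→d5:-→d6:-→d7:-→d8:-→d9:-→d10:-→d11:-→d12:-→d13:-→d14:H0→d15:-→d16:H0→d17:-→d18:H0→d19:-→d20:H0  best=H0
  del 221.16.176.0/20 (clear depth 20)
  + 143.42.26.165/32 (H3) depth=32
  ? 143.40.5.198  path d0:H1→d1:-→d2:-→d3:-→d4:-→d5:-→d6:-→d7:-→d8:-→d9:-→d10:-→d11:-→d12:-→d13:-→d14:H3  best=H3

== LOOKUPS ==
["H1","H3","H3","H3","H0","H3","H0","H1","H0","H0","H3"]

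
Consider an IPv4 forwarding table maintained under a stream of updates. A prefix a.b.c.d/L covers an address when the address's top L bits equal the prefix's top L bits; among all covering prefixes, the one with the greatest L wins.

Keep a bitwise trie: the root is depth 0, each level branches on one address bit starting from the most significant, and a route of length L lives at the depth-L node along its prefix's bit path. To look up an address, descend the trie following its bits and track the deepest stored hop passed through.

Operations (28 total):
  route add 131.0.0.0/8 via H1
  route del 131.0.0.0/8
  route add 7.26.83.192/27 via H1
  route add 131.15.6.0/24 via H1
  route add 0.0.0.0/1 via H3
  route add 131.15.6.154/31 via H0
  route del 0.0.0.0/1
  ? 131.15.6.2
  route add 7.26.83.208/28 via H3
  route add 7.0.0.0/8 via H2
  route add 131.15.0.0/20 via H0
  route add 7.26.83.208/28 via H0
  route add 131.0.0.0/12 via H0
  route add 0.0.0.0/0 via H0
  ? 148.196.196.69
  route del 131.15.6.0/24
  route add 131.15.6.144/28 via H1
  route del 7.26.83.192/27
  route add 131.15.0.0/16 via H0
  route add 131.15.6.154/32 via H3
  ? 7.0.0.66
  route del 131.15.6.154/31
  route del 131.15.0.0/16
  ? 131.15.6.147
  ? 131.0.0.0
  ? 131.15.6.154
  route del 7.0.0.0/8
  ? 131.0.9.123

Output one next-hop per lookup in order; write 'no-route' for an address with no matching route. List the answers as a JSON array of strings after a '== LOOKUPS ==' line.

Apply in order:
  add 131.0.0.0/8 -> H1 at depth 8
  - 131.0.0.0/8 clear@8
  add 7.26.83.192/27 -> H1 at depth 27
  add 131.15.6.0/24 -> H1 at depth 24
  add 0.0.0.0/1 -> H3 at depth 1
  add 131.15.6.154/31 -> H0 at depth 31
  - 0.0.0.0/1 clear@1
  Q 131.15.6.2: descend 100000110000111100000110 ; hops seen [H1] ; pick H1
  add 7.26.83.208/28 -> H3 at depth 28
  add 7.0.0.0/8 -> H2 at depth 8
  add 131.15.0.0/20 -> H0 at depth 20
  add 7.26.83.208/28 -> H0 at depth 28
  add 131.0.0.0/12 -> H0 at depth 12
  add 0.0.0.0/0 -> H0 at depth 0
  Q 148.196.196.69: descend 100 ; hops seen [H0] ; pick H0
  - 131.15.6.0/24 clear@24
  add 131.15.6.144/28 -> H1 at depth 28
  - 7.26.83.192/27 clear@27
  add 131.15.0.0/16 -> H0 at depth 16
  add 131.15.6.154/32 -> H3 at depth 32
  Q 7.0.0.66: descend 00000111000 ; hops seen [H0,H2] ; pick H2
  - 131.15.6.154/31 clear@31
  - 131.15.0.0/16 clear@16
  Q 131.15.6.147: descend 1000001100001111000001101001 ; hops seen [H0,H0,H0,H1] ; pick H1
  Q 131.0.0.0: descend 100000110000 ; hops seen [H0,H0] ; pick H0
  Q 131.15.6.154: descend 10000011000011110000011010011010 ; hops seen [H0,H0,H0,H1,H3] ; pick H3
  - 7.0.0.0/8 clear@8
  Q 131.0.9.123: descend 100000110000 ; hops seen [H0,H0] ; pick H0

== LOOKUPS ==
["H1","H0","H2","H1","H0","H3","H0"]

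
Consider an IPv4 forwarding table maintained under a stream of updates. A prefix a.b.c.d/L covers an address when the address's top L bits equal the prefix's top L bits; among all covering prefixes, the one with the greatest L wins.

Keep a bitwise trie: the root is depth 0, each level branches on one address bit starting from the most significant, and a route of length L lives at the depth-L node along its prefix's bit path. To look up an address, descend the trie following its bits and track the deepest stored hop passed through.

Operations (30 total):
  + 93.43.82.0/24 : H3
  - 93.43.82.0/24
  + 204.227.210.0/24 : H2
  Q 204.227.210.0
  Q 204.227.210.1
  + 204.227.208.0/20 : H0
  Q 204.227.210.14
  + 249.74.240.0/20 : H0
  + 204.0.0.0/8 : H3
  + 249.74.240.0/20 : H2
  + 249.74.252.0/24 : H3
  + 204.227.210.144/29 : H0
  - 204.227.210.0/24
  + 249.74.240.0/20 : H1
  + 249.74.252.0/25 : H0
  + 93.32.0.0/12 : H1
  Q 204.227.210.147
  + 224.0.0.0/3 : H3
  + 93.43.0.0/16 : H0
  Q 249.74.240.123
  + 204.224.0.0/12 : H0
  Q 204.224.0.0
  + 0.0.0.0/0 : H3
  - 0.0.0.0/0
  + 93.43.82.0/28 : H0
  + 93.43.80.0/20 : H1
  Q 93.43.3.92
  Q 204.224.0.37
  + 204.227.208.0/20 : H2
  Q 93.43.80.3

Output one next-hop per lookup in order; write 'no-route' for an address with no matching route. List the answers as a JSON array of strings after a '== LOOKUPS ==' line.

Apply in order:
  add 93.43.82.0/24 -> H3 at depth 24
  - 93.43.82.0/24 clear@24
  add 204.227.210.0/24 -> H2 at depth 24
  Q 204.227.210.0: descend 110011001110001111010010 ; hops seen [H2] ; pick H2
  Q 204.227.210.1: descend 110011001110001111010010 ; hops seen [H2] ; pick H2
  add 204.227.208.0/20 -> H0 at depth 20
  Q 204.227.210.14: descend 110011001110001111010010 ; hops seen [H0,H2] ; pick H2
  add 249.74.240.0/20 -> H0 at depth 20
  add 204.0.0.0/8 -> H3 at depth 8
  add 249.74.240.0/20 -> H2 at depth 20
  add 249.74.252.0/24 -> H3 at depth 24
  add 204.227.210.144/29 -> H0 at depth 29
  - 204.227.210.0/24 clear@24
  add 249.74.240.0/20 -> H1 at depth 20
  add 249.74.252.0/25 -> H0 at depth 25
  add 93.32.0.0/12 -> H1 at depth 12
  Q 204.227.210.147: descend 11001100111000111101001010010 ; hops seen [H3,H0,H0] ; pick H0
  add 224.0.0.0/3 -> H3 at depth 3
  add 93.43.0.0/16 -> H0 at depth 16
  Q 249.74.240.123: descend 11111001010010101111 ; hops seen [H3,H1] ; pick H1
  add 204.224.0.0/12 -> H0 at depth 12
  Q 204.224.0.0: descend 11001100111000 ; hops seen [H3,H0] ; pick H0
  add 0.0.0.0/0 -> H3 at depth 0
  - 0.0.0.0/0 clear@0
  add 93.43.82.0/28 -> H0 at depth 28
  add 93.43.80.0/20 -> H1 at depth 20
  Q 93.43.3.92: descend 01011101001010110 ; hops seen [H1,H0] ; pick H0
  Q 204.224.0.37: descend 11001100111000 ; hops seen [H3,H0] ; pick H0
  add 204.227.208.0/20 -> H2 at depth 20
  Q 93.43.80.3: descend 0101110100101011010100 ; hops seen [H1,H0,H1] ; pick H1

== LOOKUPS ==
["H2","H2","H2","H0","H1","H0","H0","H0","H1"]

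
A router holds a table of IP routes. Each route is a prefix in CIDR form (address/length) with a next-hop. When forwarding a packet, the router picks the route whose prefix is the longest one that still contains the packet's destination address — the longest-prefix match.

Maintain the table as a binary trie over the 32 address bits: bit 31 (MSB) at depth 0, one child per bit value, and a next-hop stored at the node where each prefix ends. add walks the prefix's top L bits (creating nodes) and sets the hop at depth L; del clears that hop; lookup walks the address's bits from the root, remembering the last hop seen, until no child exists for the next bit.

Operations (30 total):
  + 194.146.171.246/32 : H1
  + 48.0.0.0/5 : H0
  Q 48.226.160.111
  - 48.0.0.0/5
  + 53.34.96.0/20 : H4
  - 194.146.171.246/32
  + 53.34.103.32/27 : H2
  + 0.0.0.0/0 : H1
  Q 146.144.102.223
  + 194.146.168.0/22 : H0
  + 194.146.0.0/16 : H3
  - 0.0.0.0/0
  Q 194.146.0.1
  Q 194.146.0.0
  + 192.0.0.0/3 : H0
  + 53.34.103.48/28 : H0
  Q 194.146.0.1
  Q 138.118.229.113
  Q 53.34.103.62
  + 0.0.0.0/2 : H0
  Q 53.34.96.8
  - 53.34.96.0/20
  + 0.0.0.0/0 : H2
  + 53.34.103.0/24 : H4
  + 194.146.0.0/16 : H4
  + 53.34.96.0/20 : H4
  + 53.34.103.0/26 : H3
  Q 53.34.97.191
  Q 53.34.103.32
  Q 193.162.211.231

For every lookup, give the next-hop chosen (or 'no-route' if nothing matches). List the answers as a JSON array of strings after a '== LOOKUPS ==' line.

Process each operation:
  + 194.146.171.246/32 (H1) depth=32
  + 48.0.0.0/5 (H0) depth=5
  lookup 48.226.160.111: bits 00110 walk d0:-→d1:-→d2:-→d3:-→d4:-→d5:H0 -> H0
  - 48.0.0.0/5 clear@5
  + 53.34.96.0/20 (H4) depth=20
  - 194.146.171.246/32 clear@32
  + 53.34.103.32/27 (H2) depth=27
  + 0.0.0.0/0 (H1) depth=0
  lookup 146.144.102.223: bits 1 walk d0:H1→d1:- -> H1
  + 194.146.168.0/22 (H0) depth=22
  + 194.146.0.0/16 (H3) depth=16
  - 0.0.0.0/0 clear@0
  lookup 194.146.0.1: bits 1100001010010010 walk d0:-→d1:-→d2:-→d3:-→d4:-→d5:-→d6:-→d7:-→d8:-→d9:-→d10:-→d11:-→d12:-→d13:-→d14:-→d15:-→d16:H3 -> H3
  lookup 194.146.0.0: bits 1100001010010010 walk d0:-→d1:-→d2:-→d3:-→d4:-→d5:-→d6:-→d7:-→d8:-→d9:-→d10:-→d11:-→d12:-→d13:-→d14:-→d15:-→d16:H3 -> H3
  + 192.0.0.0/3 (H0) depth=3
  + 53.34.103.48/28 (H0) depth=28
  lookup 194.146.0.1: bits 1100001010010010 walk d0:-→d1:-→d2:-→d3:H0→d4:-→d5:-→d6:-→d7:-→d8:-→d9:-→d10:-→d11:-→d12:-→d13:-→d14:-→d15:-→d16:H3 -> H3
  lookup 138.118.229.113: bits 1 walk d0:-→d1:- -> no-route
  lookup 53.34.103.62: bits 0011010100100010011001110011 walk d0:-→d1:-→d2:-→d3:-→d4:-→d5:-→d6:-→d7:-→d8:-→d9:-→d10:-→d11:-→d12:-→d13:-→d14:-→d15:-→d16:-→d17:-→d18:-→d19:-→d20:H4→d21:-→d22:-→d23:-→d24:-→d25:-→d26:-→d27:H2→d28:H0 -> H0
  + 0.0.0.0/2 (H0) depth=2
  lookup 53.34.96.8: bits 001101010010001001100 walk d0:-→d1:-→d2:H0→d3:-→d4:-→d5:-→d6:-→d7:-→d8:-→d9:-→d10:-→d11:-→d12:-→d13:-→d14:-→d15:-→d16:-→d17:-→d18:-→d19:-→d20:H4→d21:- -> H4
  - 53.34.96.0/20 clear@20
  + 0.0.0.0/0 (H2) depth=0
  + 53.34.103.0/24 (H4) depth=24
  + 194.146.0.0/16 (H4) depth=16
  + 53.34.96.0/20 (H4) depth=20
  + 53.34.103.0/26 (H3) depth=26
  lookup 53.34.97.191: bits 001101010010001001100 walk d0:H2→d1:-→d2:H0→d3:-→d4:-→d5:-→d6:-→d7:-→d8:-→d9:-→d10:-→d11:-→d12:-→d13:-→d14:-→d15:-→d16:-→d17:-→d18:-→d19:-→d20:H4→d21:- -> H4
  lookup 53.34.103.32: bits 001101010010001001100111001 walk d0:H2→d1:-→d2:H0→d3:-→d4:-→d5:-→d6:-→d7:-→d8:-→d9:-→d10:-→d11:-→d12:-→d13:-→d14:-→d15:-→d16:-→d17:-→d18:-→d19:-→d20:H4→d21:-→d22:-→d23:-→d24:H4→d25:-→d26:H3→d27:H2 -> H2
  lookup 193.162.211.231: bits 110000 walk d0:H2→d1:-→d2:-→d3:H0→d4:-→d5:-→d6:- -> H0

== LOOKUPS ==
["H0","H1","H3","H3","H3","no-route","H0","H4","H4","H2","H0"]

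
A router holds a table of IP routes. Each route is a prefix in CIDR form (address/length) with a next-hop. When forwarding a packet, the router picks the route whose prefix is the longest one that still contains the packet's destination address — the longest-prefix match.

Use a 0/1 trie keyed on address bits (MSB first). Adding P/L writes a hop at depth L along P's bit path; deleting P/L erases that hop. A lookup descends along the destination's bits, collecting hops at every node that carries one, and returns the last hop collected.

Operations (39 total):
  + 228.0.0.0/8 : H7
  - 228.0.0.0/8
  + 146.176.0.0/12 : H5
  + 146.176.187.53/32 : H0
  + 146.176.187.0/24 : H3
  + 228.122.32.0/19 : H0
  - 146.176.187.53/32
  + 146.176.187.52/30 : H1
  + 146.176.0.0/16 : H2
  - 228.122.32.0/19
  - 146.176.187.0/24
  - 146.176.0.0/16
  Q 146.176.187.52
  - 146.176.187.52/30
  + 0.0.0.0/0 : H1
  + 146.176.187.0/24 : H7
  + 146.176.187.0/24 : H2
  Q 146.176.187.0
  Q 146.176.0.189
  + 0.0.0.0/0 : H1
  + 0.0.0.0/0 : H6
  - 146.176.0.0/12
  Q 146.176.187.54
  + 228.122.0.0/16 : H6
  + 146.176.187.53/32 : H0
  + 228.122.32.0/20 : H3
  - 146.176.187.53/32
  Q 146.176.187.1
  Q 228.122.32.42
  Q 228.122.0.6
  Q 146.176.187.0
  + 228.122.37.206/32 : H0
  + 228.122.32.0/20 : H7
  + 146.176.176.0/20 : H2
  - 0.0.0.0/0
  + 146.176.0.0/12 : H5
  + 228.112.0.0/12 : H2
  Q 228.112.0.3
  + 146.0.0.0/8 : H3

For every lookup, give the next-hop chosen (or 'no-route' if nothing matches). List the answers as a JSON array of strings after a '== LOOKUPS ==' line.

Apply in order:
  + 228.0.0.0/8 (H7) depth=8
  - 228.0.0.0/8 clear@8
  + 146.176.0.0/12 (H5) depth=12
  + 146.176.187.53/32 (H0) depth=32
  + 146.176.187.0/24 (H3) depth=24
  + 228.122.32.0/19 (H0) depth=19
  - 146.176.187.53/32 clear@32
  + 146.176.187.52/30 (H1) depth=30
  + 146.176.0.0/16 (H2) depth=16
  - 228.122.32.0/19 clear@19
  - 146.176.187.0/24 clear@24
  - 146.176.0.0/16 clear@16
  lookup 146.176.187.52: bits 1001001010110000101110110011010 walk d0:-→d1:-→d2:-→d3:-→d4:-→d5:-→d6:-→d7:-→d8:-→d9:-→d10:-→d11:-→d12:H5→d13:-→d14:-→d15:-→d16:-→d17:-→d18:-→d19:-→d20:-→d21:-→d22:-→d23:-→d24:-→d25:-→d26:-→d27:-→d28:-→d29:-→d30:H1→d31:- -> H1
  - 146.176.187.52/30 clear@30
  + 0.0.0.0/0 (H1) depth=0
  + 146.176.187.0/24 (H7) depth=24
  + 146.176.187.0/24 (H2) depth=24
  lookup 146.176.187.0: bits 10010010101100001011101100 walk d0:H1→d1:-→d2:-→d3:-→d4:-→d5:-→d6:-→d7:-→d8:-→d9:-→d10:-→d11:-→d12:H5→d13:-→d14:-→d15:-→d16:-→d17:-→d18:-→d19:-→d20:-→d21:-→d22:-→d23:-→d24:H2→d25:-→d26:- -> H2
  lookup 146.176.0.189: bits 1001001010110000 walk d0:H1→d1:-→d2:-→d3:-→d4:-→d5:-→d6:-→d7:-→d8:-→d9:-→d10:-→d11:-→d12:H5→d13:-→d14:-→d15:-→d16:- -> H5
  + 0.0.0.0/0 (H1) depth=0
  + 0.0.0.0/0 (H6) depth=0
  - 146.176.0.0/12 clear@12
  lookup 146.176.187.54: bits 100100101011000010111011001101 walk d0:H6→d1:-→d2:-→d3:-→d4:-→d5:-→d6:-→d7:-→d8:-→d9:-→d10:-→d11:-→d12:-→d13:-→d14:-→d15:-→d16:-→d17:-→d18:-→d19:-→d20:-→d21:-→d22:-→d23:-→d24:H2→d25:-→d26:-→d27:-→d28:-→d29:-→d30:- -> H2
  + 228.122.0.0/16 (H6) depth=16
  + 146.176.187.53/32 (H0) depth=32
  + 228.122.32.0/20 (H3) depth=20
  - 146.176.187.53/32 clear@32
  lookup 146.176.187.1: bits 10010010101100001011101100 walk d0:H6→d1:-→d2:-→d3:-→d4:-→d5:-→d6:-→d7:-→d8:-→d9:-→d10:-→d11:-→d12:-→d13:-→d14:-→d15:-→d16:-→d17:-→d18:-→d19:-→d20:-→d21:-→d22:-→d23:-→d24:H2→d25:-→d26:- -> H2
  lookup 228.122.32.42: bits 11100100011110100010 walk d0:H6→d1:-→d2:-→d3:-→d4:-→d5:-→d6:-→d7:-→d8:-→d9:-→d10:-→d11:-→d12:-→d13:-→d14:-→d15:-→d16:H6→d17:-→d18:-→d19:-→d20:H3 -> H3
  lookup 228.122.0.6: bits 111001000111101000 walk d0:H6→d1:-→d2:-→d3:-→d4:-→d5:-→d6:-→d7:-→d8:-→d9:-→d10:-→d11:-→d12:-→d13:-→d14:-→d15:-→d16:H6→d17:-→d18:- -> H6
  lookup 146.176.187.0: bits 10010010101100001011101100 walk d0:H6→d1:-→d2:-→d3:-→d4:-→d5:-→d6:-→d7:-→d8:-→d9:-→d10:-→d11:-→d12:-→d13:-→d14:-→d15:-→d16:-→d17:-→d18:-→d19:-→d20:-→d21:-→d22:-→d23:-→d24:H2→d25:-→d26:- -> H2
  + 228.122.37.206/32 (H0) depth=32
  + 228.122.32.0/20 (H7) depth=20
  + 146.176.176.0/20 (H2) depth=20
  - 0.0.0.0/0 clear@0
  + 146.176.0.0/12 (H5) depth=12
  + 228.112.0.0/12 (H2) depth=12
  lookup 228.112.0.3: bits 111001000111 walk d0:-→d1:-→d2:-→d3:-→d4:-→d5:-→d6:-→d7:-→d8:-→d9:-→d10:-→d11:-→d12:H2 -> H2
  + 146.0.0.0/8 (H3) depth=8

== LOOKUPS ==
["H1","H2","H5","H2","H2","H3","H6","H2","H2"]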